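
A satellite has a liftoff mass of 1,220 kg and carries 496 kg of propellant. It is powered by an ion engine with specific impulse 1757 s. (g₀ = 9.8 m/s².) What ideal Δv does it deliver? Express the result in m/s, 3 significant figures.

v_e = Isp · g₀ = 1757 × 9.8 = 17218.6 m/s.
m_f = m₀ − m_prop = 1,220 − 496 = 724 kg.
Using Δv = v_e ln(m₀/m_f): Δv = v_e · ln(m₀/m_f) = 17218.6 × ln(1.685) = 17218.6 × 0.5218 ≈ 8984.9 m/s.

Δv ≈ 8980 m/s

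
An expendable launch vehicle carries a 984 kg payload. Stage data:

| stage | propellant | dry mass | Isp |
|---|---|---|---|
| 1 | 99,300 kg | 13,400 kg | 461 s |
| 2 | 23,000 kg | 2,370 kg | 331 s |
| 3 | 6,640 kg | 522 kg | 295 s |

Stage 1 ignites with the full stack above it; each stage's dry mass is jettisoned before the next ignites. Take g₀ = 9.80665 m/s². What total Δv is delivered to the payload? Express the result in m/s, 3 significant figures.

Δv ≈ 13800 m/s

Ignition mass of stage 1 = 99,300+13,400 + 23,000+2,370 + 6,640+522 + 984 = 146,216 kg.
Stage 1: m₀ = 146,216 kg, m_f = 146,216 − 99,300 = 46,916 kg; Δv = 461×9.80665×ln(3.117) = 4520.9×1.1367 ≈ 5139 m/s.
Stage 2: m₀ = 33,516 kg, m_f = 33,516 − 23,000 = 10,516 kg; Δv = 331×9.80665×ln(3.187) = 3246.0×1.1591 ≈ 3763 m/s.
Stage 3: m₀ = 8,146 kg, m_f = 8,146 − 6,640 = 1,506 kg; Δv = 295×9.80665×ln(5.409) = 2893.0×1.6881 ≈ 4884 m/s.
Total Δv = 5139 + 3763 + 4884 = 13786 m/s.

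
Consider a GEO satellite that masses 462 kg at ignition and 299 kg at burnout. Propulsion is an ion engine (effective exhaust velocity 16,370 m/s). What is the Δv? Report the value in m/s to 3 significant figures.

Rocket equation: Δv = v_e · ln(m₀/m_f) = 16370.0 × ln(1.545) = 16370.0 × 0.4351 ≈ 7122.9 m/s.

Δv ≈ 7120 m/s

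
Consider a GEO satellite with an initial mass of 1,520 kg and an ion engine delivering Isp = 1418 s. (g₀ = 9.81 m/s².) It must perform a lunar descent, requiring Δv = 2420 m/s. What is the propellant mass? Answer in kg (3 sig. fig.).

propellant mass ≈ 243 kg

v_e = Isp · g₀ = 1418 × 9.81 = 13910.6 m/s.
m₀/m_f = exp(Δv / v_e) = exp(2420 / 13910.6) = exp(0.1740) = 1.1900.
m_f = 1,520 / 1.1900 = 1,277.31 kg, so propellant = m₀ − m_f = 1,520 − 1,277.31 = 242.69 kg.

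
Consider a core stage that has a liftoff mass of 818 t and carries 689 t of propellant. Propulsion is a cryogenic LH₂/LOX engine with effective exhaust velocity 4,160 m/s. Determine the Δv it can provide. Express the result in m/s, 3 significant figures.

Δv ≈ 7680 m/s

m_f = m₀ − m_prop = 818 − 689 = 129 t.
By the Tsiolkovsky rocket equation, Δv = v_e · ln(m₀/m_f) = 4160.0 × ln(6.341) = 4160.0 × 1.8470 ≈ 7683.7 m/s.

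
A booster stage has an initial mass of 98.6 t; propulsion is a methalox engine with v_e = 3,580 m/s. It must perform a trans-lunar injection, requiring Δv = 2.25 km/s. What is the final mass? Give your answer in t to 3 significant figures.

Rocket equation: m₀/m_f = exp(Δv / v_e) = exp(2250 / 3580.0) = exp(0.6285) = 1.8748.
m_f = m₀ / 1.8748 = 98.6 / 1.8748 = 52.5923 t.

final mass ≈ 52.6 t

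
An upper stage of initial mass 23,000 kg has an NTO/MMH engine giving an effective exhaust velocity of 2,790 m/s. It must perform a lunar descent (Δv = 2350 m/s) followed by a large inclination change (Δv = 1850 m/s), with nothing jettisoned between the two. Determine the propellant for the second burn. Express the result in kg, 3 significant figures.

After the first burn: m = 23000 × exp(−2350/2790.0) = 23000 × 0.43072 = 9,906.56 kg.
After the second burn: m = 9,906.56 × exp(−1850/2790.0) = 9,906.56 × 0.51526 = 5,104.45 kg.
Second-burn propellant = 9,906.56 − 5,104.45 = 4,802.11 kg.

propellant for the second burn ≈ 4800 kg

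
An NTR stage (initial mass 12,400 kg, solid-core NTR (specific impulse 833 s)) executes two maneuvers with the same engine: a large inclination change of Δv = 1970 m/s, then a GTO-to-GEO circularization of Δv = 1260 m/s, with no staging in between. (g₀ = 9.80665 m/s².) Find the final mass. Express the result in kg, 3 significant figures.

final mass ≈ 8350 kg

v_e = Isp · g₀ = 833 × 9.80665 = 8168.9 m/s.
After the first burn: m = 12400 × exp(−1970/8168.9) = 12400 × 0.78572 = 9,742.93 kg.
After the second burn: m = 9,742.93 × exp(−1260/8168.9) = 9,742.93 × 0.85706 = 8,350.28 kg.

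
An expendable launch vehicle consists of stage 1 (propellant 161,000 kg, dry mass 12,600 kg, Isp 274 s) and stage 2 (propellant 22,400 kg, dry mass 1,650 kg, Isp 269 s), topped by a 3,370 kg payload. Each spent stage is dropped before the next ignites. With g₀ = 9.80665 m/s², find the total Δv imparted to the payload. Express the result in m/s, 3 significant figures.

Ignition mass of stage 1 = 161,000+12,600 + 22,400+1,650 + 3,370 = 201,020 kg.
Stage 1: m₀ = 201,020 kg, m_f = 201,020 − 161,000 = 40,020 kg; Δv = 274×9.80665×ln(5.023) = 2687.0×1.6140 ≈ 4337 m/s.
Stage 2: m₀ = 27,420 kg, m_f = 27,420 − 22,400 = 5,020 kg; Δv = 269×9.80665×ln(5.462) = 2638.0×1.6978 ≈ 4479 m/s.
Total Δv = 4337 + 4479 = 8816 m/s.

Δv ≈ 8820 m/s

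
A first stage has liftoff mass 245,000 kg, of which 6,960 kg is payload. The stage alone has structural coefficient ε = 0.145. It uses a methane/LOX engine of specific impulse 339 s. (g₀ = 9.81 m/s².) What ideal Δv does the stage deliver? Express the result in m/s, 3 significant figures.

Δv ≈ 5910 m/s

Stage wet mass = m₀ − payload = 245,000 − 6,960 = 238,040 kg.
Stage dry mass = ε × stage wet mass = 0.145 × 238,040 = 34,515.8 kg.
Burnout mass m_f = stage dry + payload = 34,515.8 + 6,960 = 41,475.8 kg.
v_e = Isp · g₀ = 339 × 9.81 = 3325.6 m/s.
Using Δv = v_e ln(m₀/m_f): Δv = v_e · ln(245,000/41,475.8) = 3325.6 × ln(5.907) = 3325.6 × 1.7761 ≈ 5907 m/s.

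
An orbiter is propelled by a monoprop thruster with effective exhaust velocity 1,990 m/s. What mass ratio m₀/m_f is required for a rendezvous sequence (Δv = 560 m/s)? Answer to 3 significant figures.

m₀/m_f = exp(Δv / v_e) = exp(560 / 1990.0) = exp(0.2814) = 1.3250.

mass ratio ≈ 1.32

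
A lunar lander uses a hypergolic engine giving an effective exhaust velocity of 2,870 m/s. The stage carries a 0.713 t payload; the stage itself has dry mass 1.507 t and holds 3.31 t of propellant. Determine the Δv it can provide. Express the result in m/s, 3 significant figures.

Δv ≈ 2620 m/s

m₀ = payload + dry + propellant = 0.713 + 1.507 + 3.31 = 5.53 t.
m_f = payload + dry = 0.713 + 1.507 = 2.22 t.
Rocket equation: Δv = v_e · ln(m₀/m_f) = 2870.0 × ln(2.491) = 2870.0 × 0.9127 ≈ 2619.4 m/s.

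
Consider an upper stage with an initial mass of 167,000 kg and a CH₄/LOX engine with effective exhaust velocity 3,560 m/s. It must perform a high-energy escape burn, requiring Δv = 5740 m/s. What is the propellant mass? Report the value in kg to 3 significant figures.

From the ideal rocket equation, m₀/m_f = exp(Δv / v_e) = exp(5740 / 3560.0) = exp(1.6124) = 5.0146.
m_f = 167,000 / 5.0146 = 33,302.8 kg, so propellant = m₀ − m_f = 167,000 − 33,302.8 = 133,697.2 kg.

propellant mass ≈ 134000 kg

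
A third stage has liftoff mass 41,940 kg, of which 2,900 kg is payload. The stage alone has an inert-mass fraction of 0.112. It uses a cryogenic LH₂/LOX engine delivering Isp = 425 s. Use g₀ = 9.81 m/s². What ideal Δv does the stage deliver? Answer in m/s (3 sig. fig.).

Stage wet mass = m₀ − payload = 41,940 − 2,900 = 39,040 kg.
Stage dry mass = ε × stage wet mass = 0.112 × 39,040 = 4,372.48 kg.
Burnout mass m_f = stage dry + payload = 4,372.48 + 2,900 = 7,272.48 kg.
v_e = Isp · g₀ = 425 × 9.81 = 4169.2 m/s.
From the ideal rocket equation, Δv = v_e · ln(41,940/7,272.48) = 4169.2 × ln(5.767) = 4169.2 × 1.7521 ≈ 7305 m/s.

Δv ≈ 7310 m/s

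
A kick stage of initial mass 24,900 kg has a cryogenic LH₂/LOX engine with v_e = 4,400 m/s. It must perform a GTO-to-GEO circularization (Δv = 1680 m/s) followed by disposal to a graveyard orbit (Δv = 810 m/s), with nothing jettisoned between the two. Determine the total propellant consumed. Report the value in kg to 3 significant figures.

total propellant consumed ≈ 10800 kg

After the first burn: m = 24900 × exp(−1680/4400.0) = 24900 × 0.68262 = 16,997.2 kg.
After the second burn: m = 16,997.2 × exp(−810/4400.0) = 16,997.2 × 0.83186 = 14,139.3 kg.
Total propellant = m₀ − m_final = 24900 − 14,139.3 = 10,760.7 kg.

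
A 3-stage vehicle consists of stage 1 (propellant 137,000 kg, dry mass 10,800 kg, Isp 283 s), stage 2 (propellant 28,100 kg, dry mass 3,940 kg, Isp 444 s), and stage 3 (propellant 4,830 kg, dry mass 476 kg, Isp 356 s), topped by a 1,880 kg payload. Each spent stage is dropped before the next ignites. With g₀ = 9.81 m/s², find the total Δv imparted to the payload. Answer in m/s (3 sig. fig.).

Ignition mass of stage 1 = 137,000+10,800 + 28,100+3,940 + 4,830+476 + 1,880 = 187,026 kg.
Stage 1: m₀ = 187,026 kg, m_f = 187,026 − 137,000 = 50,026 kg; Δv = 283×9.81×ln(3.739) = 2776.2×1.3187 ≈ 3661 m/s.
Stage 2: m₀ = 39,226 kg, m_f = 39,226 − 28,100 = 11,126 kg; Δv = 444×9.81×ln(3.526) = 4355.6×1.2601 ≈ 5488 m/s.
Stage 3: m₀ = 7,186 kg, m_f = 7,186 − 4,830 = 2,356 kg; Δv = 356×9.81×ln(3.05) = 3492.4×1.1152 ≈ 3895 m/s.
Total Δv = 3661 + 5488 + 3895 = 13044 m/s.

Δv ≈ 13000 m/s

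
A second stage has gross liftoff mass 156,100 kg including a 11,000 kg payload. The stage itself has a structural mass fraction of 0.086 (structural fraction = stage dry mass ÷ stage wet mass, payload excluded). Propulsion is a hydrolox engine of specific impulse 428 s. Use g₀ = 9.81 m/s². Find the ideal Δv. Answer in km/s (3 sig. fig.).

Δv ≈ 7.95 km/s

Stage wet mass = m₀ − payload = 156,100 − 11,000 = 145,100 kg.
Stage dry mass = ε × stage wet mass = 0.086 × 145,100 = 12,478.6 kg.
Burnout mass m_f = stage dry + payload = 12,478.6 + 11,000 = 23,478.6 kg.
v_e = Isp · g₀ = 428 × 9.81 = 4198.7 m/s.
From the ideal rocket equation, Δv = v_e · ln(156,100/23,478.6) = 4198.7 × ln(6.649) = 4198.7 × 1.8944 ≈ 7954 m/s.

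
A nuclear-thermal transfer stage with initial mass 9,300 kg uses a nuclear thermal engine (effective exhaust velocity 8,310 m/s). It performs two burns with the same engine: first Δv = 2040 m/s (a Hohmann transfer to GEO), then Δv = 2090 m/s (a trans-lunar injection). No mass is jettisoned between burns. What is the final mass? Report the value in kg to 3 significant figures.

After the first burn: m = 9300 × exp(−2040/8310.0) = 9300 × 0.78232 = 7,275.58 kg.
After the second burn: m = 7,275.58 × exp(−2090/8310.0) = 7,275.58 × 0.77763 = 5,657.71 kg.

final mass ≈ 5660 kg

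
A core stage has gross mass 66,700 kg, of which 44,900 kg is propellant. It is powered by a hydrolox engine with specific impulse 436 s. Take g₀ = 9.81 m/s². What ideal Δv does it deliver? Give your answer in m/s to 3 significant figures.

v_e = Isp · g₀ = 436 × 9.81 = 4277.2 m/s.
m_f = m₀ − m_prop = 66,700 − 44,900 = 21,800 kg.
From the ideal rocket equation, Δv = v_e · ln(m₀/m_f) = 4277.2 × ln(3.06) = 4277.2 × 1.1183 ≈ 4783.1 m/s.

Δv ≈ 4780 m/s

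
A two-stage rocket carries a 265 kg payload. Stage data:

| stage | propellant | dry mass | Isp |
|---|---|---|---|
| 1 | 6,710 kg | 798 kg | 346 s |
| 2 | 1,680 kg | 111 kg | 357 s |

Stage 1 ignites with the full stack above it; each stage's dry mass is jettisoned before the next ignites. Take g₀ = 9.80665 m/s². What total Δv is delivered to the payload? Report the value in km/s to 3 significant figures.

Ignition mass of stage 1 = 6,710+798 + 1,680+111 + 265 = 9,564 kg.
Stage 1: m₀ = 9,564 kg, m_f = 9,564 − 6,710 = 2,854 kg; Δv = 346×9.80665×ln(3.351) = 3393.1×1.2093 ≈ 4103 m/s.
Stage 2: m₀ = 2,056 kg, m_f = 2,056 − 1,680 = 376 kg; Δv = 357×9.80665×ln(5.468) = 3501.0×1.6989 ≈ 5948 m/s.
Total Δv = 4103 + 5948 = 10051 m/s.

Δv ≈ 10.1 km/s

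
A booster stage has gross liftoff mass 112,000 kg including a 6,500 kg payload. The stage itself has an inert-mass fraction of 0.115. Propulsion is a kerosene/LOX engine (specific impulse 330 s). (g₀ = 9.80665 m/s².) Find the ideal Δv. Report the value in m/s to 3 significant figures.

Stage wet mass = m₀ − payload = 112,000 − 6,500 = 105,500 kg.
Stage dry mass = ε × stage wet mass = 0.115 × 105,500 = 12,132.5 kg.
Burnout mass m_f = stage dry + payload = 12,132.5 + 6,500 = 18,632.5 kg.
v_e = Isp · g₀ = 330 × 9.80665 = 3236.2 m/s.
Using Δv = v_e ln(m₀/m_f): Δv = v_e · ln(112,000/18,632.5) = 3236.2 × ln(6.011) = 3236.2 × 1.7936 ≈ 5804 m/s.

Δv ≈ 5800 m/s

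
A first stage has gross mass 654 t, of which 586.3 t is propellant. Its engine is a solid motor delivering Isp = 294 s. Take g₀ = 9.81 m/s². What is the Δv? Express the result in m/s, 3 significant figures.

Δv ≈ 6540 m/s

v_e = Isp · g₀ = 294 × 9.81 = 2884.1 m/s.
m_f = m₀ − m_prop = 654 − 586.3 = 67.7 t.
By the Tsiolkovsky rocket equation, Δv = v_e · ln(m₀/m_f) = 2884.1 × ln(9.66) = 2884.1 × 2.2680 ≈ 6541.3 m/s.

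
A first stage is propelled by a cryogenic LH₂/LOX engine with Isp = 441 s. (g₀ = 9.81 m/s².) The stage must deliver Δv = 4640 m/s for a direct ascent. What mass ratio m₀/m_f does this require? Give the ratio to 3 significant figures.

mass ratio ≈ 2.92

v_e = Isp · g₀ = 441 × 9.81 = 4326.2 m/s.
From the ideal rocket equation, m₀/m_f = exp(Δv / v_e) = exp(4640 / 4326.2) = exp(1.0725) = 2.9228.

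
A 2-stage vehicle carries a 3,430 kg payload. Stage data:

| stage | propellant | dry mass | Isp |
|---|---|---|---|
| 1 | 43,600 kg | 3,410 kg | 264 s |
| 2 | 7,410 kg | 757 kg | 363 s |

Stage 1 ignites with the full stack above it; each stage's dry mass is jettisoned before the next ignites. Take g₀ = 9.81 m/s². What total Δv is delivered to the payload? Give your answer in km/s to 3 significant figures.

Δv ≈ 7.16 km/s

Ignition mass of stage 1 = 43,600+3,410 + 7,410+757 + 3,430 = 58,607 kg.
Stage 1: m₀ = 58,607 kg, m_f = 58,607 − 43,600 = 15,007 kg; Δv = 264×9.81×ln(3.905) = 2589.8×1.3623 ≈ 3528 m/s.
Stage 2: m₀ = 11,597 kg, m_f = 11,597 − 7,410 = 4,187 kg; Δv = 363×9.81×ln(2.77) = 3561.0×1.0188 ≈ 3628 m/s.
Total Δv = 3528 + 3628 = 7156 m/s.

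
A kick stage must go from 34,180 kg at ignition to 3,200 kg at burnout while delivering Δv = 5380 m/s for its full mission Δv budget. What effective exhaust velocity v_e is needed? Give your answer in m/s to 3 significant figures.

ln(m₀/m_f) = ln(34180/3200) = ln(10.68) = 2.3685.
By the Tsiolkovsky rocket equation, v_e = Δv / ln(m₀/m_f) = 5380 / 2.3685 = 2271.5 m/s.

v_e ≈ 2270 m/s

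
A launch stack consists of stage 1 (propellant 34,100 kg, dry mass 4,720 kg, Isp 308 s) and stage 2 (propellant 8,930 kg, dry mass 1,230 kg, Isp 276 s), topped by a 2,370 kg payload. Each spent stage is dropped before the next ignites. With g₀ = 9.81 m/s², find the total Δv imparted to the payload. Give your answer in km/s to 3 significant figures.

Δv ≈ 6.67 km/s

Ignition mass of stage 1 = 34,100+4,720 + 8,930+1,230 + 2,370 = 51,350 kg.
Stage 1: m₀ = 51,350 kg, m_f = 51,350 − 34,100 = 17,250 kg; Δv = 308×9.81×ln(2.977) = 3021.5×1.0909 ≈ 3296 m/s.
Stage 2: m₀ = 12,530 kg, m_f = 12,530 − 8,930 = 3,600 kg; Δv = 276×9.81×ln(3.481) = 2707.6×1.2472 ≈ 3377 m/s.
Total Δv = 3296 + 3377 = 6673 m/s.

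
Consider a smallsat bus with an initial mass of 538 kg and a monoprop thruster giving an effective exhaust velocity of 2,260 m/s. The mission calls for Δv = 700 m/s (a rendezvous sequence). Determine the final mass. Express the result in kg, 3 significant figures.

From the ideal rocket equation, m₀/m_f = exp(Δv / v_e) = exp(700 / 2260.0) = exp(0.3097) = 1.3631.
m_f = m₀ / 1.3631 = 538 / 1.3631 = 394.689 kg.

final mass ≈ 395 kg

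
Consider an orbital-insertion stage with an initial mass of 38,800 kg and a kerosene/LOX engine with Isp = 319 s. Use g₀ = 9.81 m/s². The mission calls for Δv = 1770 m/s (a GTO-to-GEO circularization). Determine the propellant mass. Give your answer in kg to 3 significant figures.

v_e = Isp · g₀ = 319 × 9.81 = 3129.4 m/s.
m₀/m_f = exp(Δv / v_e) = exp(1770 / 3129.4) = exp(0.5656) = 1.7605.
m_f = 38,800 / 1.7605 = 22,039.2 kg, so propellant = m₀ − m_f = 38,800 − 22,039.2 = 16,760.8 kg.

propellant mass ≈ 16800 kg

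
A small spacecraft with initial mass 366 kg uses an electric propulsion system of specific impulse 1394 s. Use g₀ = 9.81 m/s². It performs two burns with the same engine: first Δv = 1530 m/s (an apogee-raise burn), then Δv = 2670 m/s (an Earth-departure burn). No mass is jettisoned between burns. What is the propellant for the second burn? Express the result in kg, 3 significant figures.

v_e = Isp · g₀ = 1394 × 9.81 = 13675.1 m/s.
After the first burn: m = 366 × exp(−1530/13675.1) = 366 × 0.89415 = 327.259 kg.
After the second burn: m = 327.259 × exp(−2670/13675.1) = 327.259 × 0.82263 = 269.213 kg.
Second-burn propellant = 327.259 − 269.213 = 58.046 kg.

propellant for the second burn ≈ 58.0 kg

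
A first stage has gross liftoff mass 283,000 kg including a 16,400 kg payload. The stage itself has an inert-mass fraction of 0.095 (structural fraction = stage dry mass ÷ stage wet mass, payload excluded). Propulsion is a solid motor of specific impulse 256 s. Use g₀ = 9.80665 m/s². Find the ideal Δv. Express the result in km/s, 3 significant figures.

Δv ≈ 4.81 km/s

Stage wet mass = m₀ − payload = 283,000 − 16,400 = 266,600 kg.
Stage dry mass = ε × stage wet mass = 0.095 × 266,600 = 25,327 kg.
Burnout mass m_f = stage dry + payload = 25,327 + 16,400 = 41,727 kg.
v_e = Isp · g₀ = 256 × 9.80665 = 2510.5 m/s.
Δv = v_e · ln(283,000/41,727) = 2510.5 × ln(6.782) = 2510.5 × 1.9143 ≈ 4806 m/s.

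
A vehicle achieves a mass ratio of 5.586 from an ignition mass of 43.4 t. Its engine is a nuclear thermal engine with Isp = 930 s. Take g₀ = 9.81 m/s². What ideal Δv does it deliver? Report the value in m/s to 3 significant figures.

Δv ≈ 15700 m/s

v_e = Isp · g₀ = 930 × 9.81 = 9123.3 m/s.
Δv = v_e · ln(5.586) = 9123.3 × 1.7203 ≈ 15694.5 m/s.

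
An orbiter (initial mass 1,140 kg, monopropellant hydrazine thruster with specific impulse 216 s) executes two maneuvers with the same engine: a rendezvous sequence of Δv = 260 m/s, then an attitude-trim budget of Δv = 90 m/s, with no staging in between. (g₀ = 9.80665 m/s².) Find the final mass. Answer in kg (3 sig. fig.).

final mass ≈ 966 kg

v_e = Isp · g₀ = 216 × 9.80665 = 2118.2 m/s.
After the first burn: m = 1140 × exp(−260/2118.2) = 1140 × 0.88449 = 1,008.32 kg.
After the second burn: m = 1,008.32 × exp(−90/2118.2) = 1,008.32 × 0.95840 = 966.374 kg.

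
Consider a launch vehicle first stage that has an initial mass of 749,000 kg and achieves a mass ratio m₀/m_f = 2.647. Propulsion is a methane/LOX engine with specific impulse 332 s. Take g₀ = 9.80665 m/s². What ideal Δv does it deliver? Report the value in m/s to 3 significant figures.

Δv ≈ 3170 m/s

v_e = Isp · g₀ = 332 × 9.80665 = 3255.8 m/s.
Δv = v_e · ln(2.647) = 3255.8 × 0.9734 ≈ 3169.3 m/s.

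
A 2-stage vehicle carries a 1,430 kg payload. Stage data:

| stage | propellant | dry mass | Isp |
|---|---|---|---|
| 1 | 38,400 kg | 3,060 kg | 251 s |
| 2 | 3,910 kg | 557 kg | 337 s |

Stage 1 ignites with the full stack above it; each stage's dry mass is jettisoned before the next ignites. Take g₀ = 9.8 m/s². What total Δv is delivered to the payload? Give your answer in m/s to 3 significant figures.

Ignition mass of stage 1 = 38,400+3,060 + 3,910+557 + 1,430 = 47,357 kg.
Stage 1: m₀ = 47,357 kg, m_f = 47,357 − 38,400 = 8,957 kg; Δv = 251×9.8×ln(5.287) = 2459.8×1.6653 ≈ 4096 m/s.
Stage 2: m₀ = 5,897 kg, m_f = 5,897 − 3,910 = 1,987 kg; Δv = 337×9.8×ln(2.968) = 3302.6×1.0878 ≈ 3593 m/s.
Total Δv = 4096 + 3593 = 7689 m/s.

Δv ≈ 7690 m/s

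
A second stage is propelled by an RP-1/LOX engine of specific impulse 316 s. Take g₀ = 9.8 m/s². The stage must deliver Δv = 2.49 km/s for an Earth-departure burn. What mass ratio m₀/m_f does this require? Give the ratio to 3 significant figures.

mass ratio ≈ 2.23

v_e = Isp · g₀ = 316 × 9.8 = 3096.8 m/s.
By the Tsiolkovsky rocket equation, m₀/m_f = exp(Δv / v_e) = exp(2490 / 3096.8) = exp(0.8041) = 2.2346.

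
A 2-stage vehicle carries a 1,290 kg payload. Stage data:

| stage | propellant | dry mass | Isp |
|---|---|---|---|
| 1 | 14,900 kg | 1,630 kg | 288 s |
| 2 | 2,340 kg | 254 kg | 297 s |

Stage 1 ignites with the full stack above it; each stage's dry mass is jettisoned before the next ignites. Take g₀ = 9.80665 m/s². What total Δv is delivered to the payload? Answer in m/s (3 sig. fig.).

Ignition mass of stage 1 = 14,900+1,630 + 2,340+254 + 1,290 = 20,414 kg.
Stage 1: m₀ = 20,414 kg, m_f = 20,414 − 14,900 = 5,514 kg; Δv = 288×9.80665×ln(3.702) = 2824.3×1.3089 ≈ 3697 m/s.
Stage 2: m₀ = 3,884 kg, m_f = 3,884 − 2,340 = 1,544 kg; Δv = 297×9.80665×ln(2.516) = 2912.6×0.9225 ≈ 2687 m/s.
Total Δv = 3697 + 2687 = 6384 m/s.

Δv ≈ 6380 m/s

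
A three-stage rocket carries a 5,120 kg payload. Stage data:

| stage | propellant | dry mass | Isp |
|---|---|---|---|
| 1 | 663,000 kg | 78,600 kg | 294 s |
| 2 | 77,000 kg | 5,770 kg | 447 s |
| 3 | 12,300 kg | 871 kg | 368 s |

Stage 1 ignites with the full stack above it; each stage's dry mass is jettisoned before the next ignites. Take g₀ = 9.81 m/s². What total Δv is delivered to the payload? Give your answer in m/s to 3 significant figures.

Ignition mass of stage 1 = 663,000+78,600 + 77,000+5,770 + 12,300+871 + 5,120 = 842,661 kg.
Stage 1: m₀ = 842,661 kg, m_f = 842,661 − 663,000 = 179,661 kg; Δv = 294×9.81×ln(4.69) = 2884.1×1.5455 ≈ 4457 m/s.
Stage 2: m₀ = 101,061 kg, m_f = 101,061 − 77,000 = 24,061 kg; Δv = 447×9.81×ln(4.2) = 4385.1×1.4351 ≈ 6293 m/s.
Stage 3: m₀ = 18,291 kg, m_f = 18,291 − 12,300 = 5,991 kg; Δv = 368×9.81×ln(3.053) = 3610.1×1.1162 ≈ 4029 m/s.
Total Δv = 4457 + 6293 + 4029 = 14779 m/s.

Δv ≈ 14800 m/s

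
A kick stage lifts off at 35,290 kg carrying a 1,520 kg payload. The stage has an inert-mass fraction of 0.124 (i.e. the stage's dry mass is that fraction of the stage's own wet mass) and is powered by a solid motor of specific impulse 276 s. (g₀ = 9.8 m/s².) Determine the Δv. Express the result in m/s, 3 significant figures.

Stage wet mass = m₀ − payload = 35,290 − 1,520 = 33,770 kg.
Stage dry mass = ε × stage wet mass = 0.124 × 33,770 = 4,187.48 kg.
Burnout mass m_f = stage dry + payload = 4,187.48 + 1,520 = 5,707.48 kg.
v_e = Isp · g₀ = 276 × 9.8 = 2704.8 m/s.
Using Δv = v_e ln(m₀/m_f): Δv = v_e · ln(35,290/5,707.48) = 2704.8 × ln(6.183) = 2704.8 × 1.8218 ≈ 4928 m/s.

Δv ≈ 4930 m/s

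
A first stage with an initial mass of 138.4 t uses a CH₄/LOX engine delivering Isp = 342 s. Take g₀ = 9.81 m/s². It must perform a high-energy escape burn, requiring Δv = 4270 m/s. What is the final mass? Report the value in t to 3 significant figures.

v_e = Isp · g₀ = 342 × 9.81 = 3355.0 m/s.
m₀/m_f = exp(Δv / v_e) = exp(4270 / 3355.0) = exp(1.2727) = 3.5706.
m_f = m₀ / 3.5706 = 138.4 / 3.5706 = 38.761 t.

final mass ≈ 38.8 t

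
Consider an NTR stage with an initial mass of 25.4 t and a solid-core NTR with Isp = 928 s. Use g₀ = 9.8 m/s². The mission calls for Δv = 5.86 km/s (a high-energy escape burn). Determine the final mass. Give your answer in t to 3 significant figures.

v_e = Isp · g₀ = 928 × 9.8 = 9094.4 m/s.
Using Δv = v_e ln(m₀/m_f): m₀/m_f = exp(Δv / v_e) = exp(5860 / 9094.4) = exp(0.6444) = 1.9048.
m_f = m₀ / 1.9048 = 25.4 / 1.9048 = 13.3347 t.

final mass ≈ 13.3 t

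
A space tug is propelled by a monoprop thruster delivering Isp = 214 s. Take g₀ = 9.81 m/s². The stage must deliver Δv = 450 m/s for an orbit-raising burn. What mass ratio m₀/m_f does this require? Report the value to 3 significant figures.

v_e = Isp · g₀ = 214 × 9.81 = 2099.3 m/s.
From the ideal rocket equation, m₀/m_f = exp(Δv / v_e) = exp(450 / 2099.3) = exp(0.2144) = 1.2391.

mass ratio ≈ 1.24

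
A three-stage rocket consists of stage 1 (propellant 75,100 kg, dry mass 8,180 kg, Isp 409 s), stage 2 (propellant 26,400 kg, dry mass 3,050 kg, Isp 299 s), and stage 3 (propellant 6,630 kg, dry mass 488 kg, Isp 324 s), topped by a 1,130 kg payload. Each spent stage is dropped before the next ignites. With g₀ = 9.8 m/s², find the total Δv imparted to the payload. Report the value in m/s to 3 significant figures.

Δv ≈ 12600 m/s

Ignition mass of stage 1 = 75,100+8,180 + 26,400+3,050 + 6,630+488 + 1,130 = 120,978 kg.
Stage 1: m₀ = 120,978 kg, m_f = 120,978 − 75,100 = 45,878 kg; Δv = 409×9.8×ln(2.637) = 4008.2×0.9696 ≈ 3886 m/s.
Stage 2: m₀ = 37,698 kg, m_f = 37,698 − 26,400 = 11,298 kg; Δv = 299×9.8×ln(3.337) = 2930.2×1.2050 ≈ 3531 m/s.
Stage 3: m₀ = 8,248 kg, m_f = 8,248 − 6,630 = 1,618 kg; Δv = 324×9.8×ln(5.098) = 3175.2×1.6288 ≈ 5172 m/s.
Total Δv = 3886 + 3531 + 5172 = 12589 m/s.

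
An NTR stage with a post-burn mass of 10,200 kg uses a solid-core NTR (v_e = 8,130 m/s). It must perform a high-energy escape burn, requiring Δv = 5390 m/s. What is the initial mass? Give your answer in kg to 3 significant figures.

initial mass ≈ 19800 kg

By the Tsiolkovsky rocket equation, m₀/m_f = exp(Δv / v_e) = exp(5390 / 8130.0) = exp(0.6630) = 1.9406.
m₀ = m_f × 1.9406 = 10,200 × 1.9406 = 19,794.1 kg.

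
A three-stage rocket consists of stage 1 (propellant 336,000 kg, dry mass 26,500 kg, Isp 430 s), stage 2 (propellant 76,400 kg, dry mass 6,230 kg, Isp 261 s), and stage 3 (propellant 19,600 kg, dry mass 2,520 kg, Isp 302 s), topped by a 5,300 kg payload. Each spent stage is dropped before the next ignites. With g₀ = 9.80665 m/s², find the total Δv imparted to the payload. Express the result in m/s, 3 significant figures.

Ignition mass of stage 1 = 336,000+26,500 + 76,400+6,230 + 19,600+2,520 + 5,300 = 472,550 kg.
Stage 1: m₀ = 472,550 kg, m_f = 472,550 − 336,000 = 136,550 kg; Δv = 430×9.80665×ln(3.461) = 4216.9×1.2415 ≈ 5235 m/s.
Stage 2: m₀ = 110,050 kg, m_f = 110,050 − 76,400 = 33,650 kg; Δv = 261×9.80665×ln(3.27) = 2559.5×1.1849 ≈ 3033 m/s.
Stage 3: m₀ = 27,420 kg, m_f = 27,420 − 19,600 = 7,820 kg; Δv = 302×9.80665×ln(3.506) = 2961.6×1.2546 ≈ 3716 m/s.
Total Δv = 5235 + 3033 + 3716 = 11984 m/s.

Δv ≈ 12000 m/s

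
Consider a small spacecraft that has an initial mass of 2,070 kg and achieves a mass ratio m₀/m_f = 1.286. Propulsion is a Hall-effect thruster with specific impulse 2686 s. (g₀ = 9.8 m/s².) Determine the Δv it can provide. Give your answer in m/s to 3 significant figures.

v_e = Isp · g₀ = 2686 × 9.8 = 26322.8 m/s.
Δv = v_e · ln(1.286) = 26322.8 × 0.2515 ≈ 6621.1 m/s.

Δv ≈ 6620 m/s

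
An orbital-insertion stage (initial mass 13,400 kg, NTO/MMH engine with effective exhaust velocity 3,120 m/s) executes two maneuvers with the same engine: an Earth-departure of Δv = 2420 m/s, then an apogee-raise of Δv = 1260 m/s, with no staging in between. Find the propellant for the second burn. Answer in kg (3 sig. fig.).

propellant for the second burn ≈ 2050 kg

After the first burn: m = 13400 × exp(−2420/3120.0) = 13400 × 0.46041 = 6,169.49 kg.
After the second burn: m = 6,169.49 × exp(−1260/3120.0) = 6,169.49 × 0.66775 = 4,119.68 kg.
Second-burn propellant = 6,169.49 − 4,119.68 = 2,049.81 kg.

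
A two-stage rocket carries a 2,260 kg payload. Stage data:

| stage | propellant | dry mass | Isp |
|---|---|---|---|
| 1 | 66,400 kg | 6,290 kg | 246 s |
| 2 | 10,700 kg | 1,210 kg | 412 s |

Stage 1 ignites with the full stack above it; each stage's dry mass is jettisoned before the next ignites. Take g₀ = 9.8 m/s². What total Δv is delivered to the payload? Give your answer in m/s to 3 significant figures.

Δv ≈ 9170 m/s

Ignition mass of stage 1 = 66,400+6,290 + 10,700+1,210 + 2,260 = 86,860 kg.
Stage 1: m₀ = 86,860 kg, m_f = 86,860 − 66,400 = 20,460 kg; Δv = 246×9.8×ln(4.245) = 2410.8×1.4458 ≈ 3486 m/s.
Stage 2: m₀ = 14,170 kg, m_f = 14,170 − 10,700 = 3,470 kg; Δv = 412×9.8×ln(4.084) = 4037.6×1.4070 ≈ 5681 m/s.
Total Δv = 3486 + 5681 = 9167 m/s.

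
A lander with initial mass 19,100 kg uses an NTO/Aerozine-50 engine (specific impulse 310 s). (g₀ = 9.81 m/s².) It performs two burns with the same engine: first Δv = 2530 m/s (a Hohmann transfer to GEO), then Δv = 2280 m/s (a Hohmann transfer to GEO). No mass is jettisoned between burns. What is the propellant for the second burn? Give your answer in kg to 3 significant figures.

propellant for the second burn ≈ 4380 kg

v_e = Isp · g₀ = 310 × 9.81 = 3041.1 m/s.
After the first burn: m = 19100 × exp(−2530/3041.1) = 19100 × 0.43521 = 8,312.51 kg.
After the second burn: m = 8,312.51 × exp(−2280/3041.1) = 8,312.51 × 0.47249 = 3,927.58 kg.
Second-burn propellant = 8,312.51 − 3,927.58 = 4,384.93 kg.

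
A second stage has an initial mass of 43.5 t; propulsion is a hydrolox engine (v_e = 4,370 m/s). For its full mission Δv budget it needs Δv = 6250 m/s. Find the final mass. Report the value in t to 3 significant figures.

final mass ≈ 10.4 t

Rocket equation: m₀/m_f = exp(Δv / v_e) = exp(6250 / 4370.0) = exp(1.4302) = 4.1796.
m_f = m₀ / 4.1796 = 43.5 / 4.1796 = 10.4077 t.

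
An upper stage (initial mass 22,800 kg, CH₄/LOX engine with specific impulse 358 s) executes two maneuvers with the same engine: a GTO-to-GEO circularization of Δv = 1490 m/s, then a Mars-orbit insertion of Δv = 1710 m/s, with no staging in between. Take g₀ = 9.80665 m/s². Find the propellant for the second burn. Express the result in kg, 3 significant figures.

v_e = Isp · g₀ = 358 × 9.80665 = 3510.8 m/s.
After the first burn: m = 22800 × exp(−1490/3510.8) = 22800 × 0.65416 = 14,914.8 kg.
After the second burn: m = 14,914.8 × exp(−1710/3510.8) = 14,914.8 × 0.61442 = 9,163.95 kg.
Second-burn propellant = 14,914.8 − 9,163.95 = 5,750.85 kg.

propellant for the second burn ≈ 5750 kg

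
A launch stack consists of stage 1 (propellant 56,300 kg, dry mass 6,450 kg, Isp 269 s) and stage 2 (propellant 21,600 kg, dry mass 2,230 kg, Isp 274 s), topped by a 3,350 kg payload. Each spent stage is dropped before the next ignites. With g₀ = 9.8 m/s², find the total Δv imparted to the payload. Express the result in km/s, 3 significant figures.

Δv ≈ 6.84 km/s

Ignition mass of stage 1 = 56,300+6,450 + 21,600+2,230 + 3,350 = 89,930 kg.
Stage 1: m₀ = 89,930 kg, m_f = 89,930 − 56,300 = 33,630 kg; Δv = 269×9.8×ln(2.674) = 2636.2×0.9836 ≈ 2593 m/s.
Stage 2: m₀ = 27,180 kg, m_f = 27,180 − 21,600 = 5,580 kg; Δv = 274×9.8×ln(4.871) = 2685.2×1.5833 ≈ 4251 m/s.
Total Δv = 2593 + 4251 = 6844 m/s.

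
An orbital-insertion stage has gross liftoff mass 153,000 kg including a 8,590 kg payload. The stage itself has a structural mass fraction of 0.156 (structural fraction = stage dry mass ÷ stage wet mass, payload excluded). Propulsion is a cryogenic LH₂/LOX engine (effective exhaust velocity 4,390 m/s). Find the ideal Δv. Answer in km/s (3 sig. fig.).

Stage wet mass = m₀ − payload = 153,000 − 8,590 = 144,410 kg.
Stage dry mass = ε × stage wet mass = 0.156 × 144,410 = 22,528 kg.
Burnout mass m_f = stage dry + payload = 22,528 + 8,590 = 31,118 kg.
Rocket equation: Δv = v_e · ln(153,000/31,118) = 4390.0 × ln(4.917) = 4390.0 × 1.5927 ≈ 6992 m/s.

Δv ≈ 6.99 km/s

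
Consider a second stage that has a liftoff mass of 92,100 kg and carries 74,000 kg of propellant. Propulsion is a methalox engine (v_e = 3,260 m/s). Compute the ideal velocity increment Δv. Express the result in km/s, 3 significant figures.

Δv ≈ 5.30 km/s

m_f = m₀ − m_prop = 92,100 − 74,000 = 18,100 kg.
By the Tsiolkovsky rocket equation, Δv = v_e · ln(m₀/m_f) = 3260.0 × ln(5.088) = 3260.0 × 1.6270 ≈ 5303.9 m/s.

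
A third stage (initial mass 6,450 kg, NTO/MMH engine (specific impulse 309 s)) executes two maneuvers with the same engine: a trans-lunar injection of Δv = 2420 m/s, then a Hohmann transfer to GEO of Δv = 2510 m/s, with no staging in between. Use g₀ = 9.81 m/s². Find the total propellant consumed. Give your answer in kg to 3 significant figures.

v_e = Isp · g₀ = 309 × 9.81 = 3031.3 m/s.
After the first burn: m = 6450 × exp(−2420/3031.3) = 6450 × 0.45008 = 2,903.02 kg.
After the second burn: m = 2,903.02 × exp(−2510/3031.3) = 2,903.02 × 0.43691 = 1,268.36 kg.
Total propellant = m₀ − m_final = 6450 − 1,268.36 = 5,181.64 kg.

total propellant consumed ≈ 5180 kg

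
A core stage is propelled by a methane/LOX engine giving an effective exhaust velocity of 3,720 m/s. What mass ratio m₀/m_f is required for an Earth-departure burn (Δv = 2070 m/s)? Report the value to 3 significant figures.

mass ratio ≈ 1.74

Using Δv = v_e ln(m₀/m_f): m₀/m_f = exp(Δv / v_e) = exp(2070 / 3720.0) = exp(0.5565) = 1.7445.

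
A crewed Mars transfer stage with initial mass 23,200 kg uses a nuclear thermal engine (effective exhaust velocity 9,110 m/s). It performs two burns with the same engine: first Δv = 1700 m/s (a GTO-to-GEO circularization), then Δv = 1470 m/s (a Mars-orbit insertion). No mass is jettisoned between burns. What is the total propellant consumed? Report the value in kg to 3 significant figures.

total propellant consumed ≈ 6820 kg

After the first burn: m = 23200 × exp(−1700/9110.0) = 23200 × 0.82977 = 19,250.7 kg.
After the second burn: m = 19,250.7 × exp(−1470/9110.0) = 19,250.7 × 0.85098 = 16,382 kg.
Total propellant = m₀ − m_final = 23200 − 16,382 = 6,818 kg.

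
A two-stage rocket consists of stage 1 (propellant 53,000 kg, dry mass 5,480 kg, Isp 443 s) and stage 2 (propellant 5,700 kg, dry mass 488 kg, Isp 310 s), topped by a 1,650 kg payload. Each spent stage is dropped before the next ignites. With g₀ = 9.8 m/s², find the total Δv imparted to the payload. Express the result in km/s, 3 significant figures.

Ignition mass of stage 1 = 53,000+5,480 + 5,700+488 + 1,650 = 66,318 kg.
Stage 1: m₀ = 66,318 kg, m_f = 66,318 − 53,000 = 13,318 kg; Δv = 443×9.8×ln(4.98) = 4341.4×1.6053 ≈ 6969 m/s.
Stage 2: m₀ = 7,838 kg, m_f = 7,838 − 5,700 = 2,138 kg; Δv = 310×9.8×ln(3.666) = 3038.0×1.2991 ≈ 3947 m/s.
Total Δv = 6969 + 3947 = 10916 m/s.

Δv ≈ 10.9 km/s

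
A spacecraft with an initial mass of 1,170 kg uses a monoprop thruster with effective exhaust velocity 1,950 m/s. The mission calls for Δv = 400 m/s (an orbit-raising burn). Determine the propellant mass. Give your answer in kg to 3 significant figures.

propellant mass ≈ 217 kg

m₀/m_f = exp(Δv / v_e) = exp(400 / 1950.0) = exp(0.2051) = 1.2277.
m_f = 1,170 / 1.2277 = 953.002 kg, so propellant = m₀ − m_f = 1,170 − 953.002 = 216.998 kg.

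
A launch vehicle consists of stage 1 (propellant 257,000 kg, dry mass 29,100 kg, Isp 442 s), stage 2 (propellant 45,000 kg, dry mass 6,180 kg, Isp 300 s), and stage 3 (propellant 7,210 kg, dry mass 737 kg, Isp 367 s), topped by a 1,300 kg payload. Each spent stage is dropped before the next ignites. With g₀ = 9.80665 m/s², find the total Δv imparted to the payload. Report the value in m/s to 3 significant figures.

Ignition mass of stage 1 = 257,000+29,100 + 45,000+6,180 + 7,210+737 + 1,300 = 346,527 kg.
Stage 1: m₀ = 346,527 kg, m_f = 346,527 − 257,000 = 89,527 kg; Δv = 442×9.80665×ln(3.871) = 4334.5×1.3534 ≈ 5866 m/s.
Stage 2: m₀ = 60,427 kg, m_f = 60,427 − 45,000 = 15,427 kg; Δv = 300×9.80665×ln(3.917) = 2942.0×1.3653 ≈ 4017 m/s.
Stage 3: m₀ = 9,247 kg, m_f = 9,247 − 7,210 = 2,037 kg; Δv = 367×9.80665×ln(4.54) = 3599.0×1.5128 ≈ 5445 m/s.
Total Δv = 5866 + 4017 + 5445 = 15328 m/s.

Δv ≈ 15300 m/s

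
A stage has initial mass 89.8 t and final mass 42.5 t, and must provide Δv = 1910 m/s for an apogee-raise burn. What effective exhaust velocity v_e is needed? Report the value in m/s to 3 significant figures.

ln(m₀/m_f) = ln(89800/42500) = ln(2.113) = 0.7481.
Rocket equation: v_e = Δv / ln(m₀/m_f) = 1910 / 0.7481 = 2553.2 m/s.

v_e ≈ 2550 m/s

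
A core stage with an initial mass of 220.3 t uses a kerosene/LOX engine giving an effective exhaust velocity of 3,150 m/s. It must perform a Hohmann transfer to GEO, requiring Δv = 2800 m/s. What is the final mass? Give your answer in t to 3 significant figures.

final mass ≈ 90.6 t

m₀/m_f = exp(Δv / v_e) = exp(2800 / 3150.0) = exp(0.8889) = 2.4324.
m_f = m₀ / 2.4324 = 220.3 / 2.4324 = 90.569 t.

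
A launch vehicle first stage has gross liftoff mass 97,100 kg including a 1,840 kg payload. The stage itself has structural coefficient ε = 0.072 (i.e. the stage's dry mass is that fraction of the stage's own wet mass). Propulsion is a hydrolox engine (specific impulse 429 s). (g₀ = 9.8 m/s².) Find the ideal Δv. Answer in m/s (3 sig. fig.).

Δv ≈ 10100 m/s

Stage wet mass = m₀ − payload = 97,100 − 1,840 = 95,260 kg.
Stage dry mass = ε × stage wet mass = 0.072 × 95,260 = 6,858.72 kg.
Burnout mass m_f = stage dry + payload = 6,858.72 + 1,840 = 8,698.72 kg.
v_e = Isp · g₀ = 429 × 9.8 = 4204.2 m/s.
From the ideal rocket equation, Δv = v_e · ln(97,100/8,698.72) = 4204.2 × ln(11.16) = 4204.2 × 2.4126 ≈ 10143 m/s.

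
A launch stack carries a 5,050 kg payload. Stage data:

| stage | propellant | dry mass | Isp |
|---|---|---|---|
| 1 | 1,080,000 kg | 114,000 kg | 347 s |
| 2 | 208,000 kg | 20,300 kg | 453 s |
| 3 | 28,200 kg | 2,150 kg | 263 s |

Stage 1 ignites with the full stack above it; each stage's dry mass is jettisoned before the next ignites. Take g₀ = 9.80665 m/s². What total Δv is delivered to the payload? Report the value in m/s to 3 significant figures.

Ignition mass of stage 1 = 1,080,000+114,000 + 208,000+20,300 + 28,200+2,150 + 5,050 = 1,457,700 kg.
Stage 1: m₀ = 1,457,700 kg, m_f = 1,457,700 − 1,080,000 = 377,700 kg; Δv = 347×9.80665×ln(3.859) = 3402.9×1.3505 ≈ 4596 m/s.
Stage 2: m₀ = 263,700 kg, m_f = 263,700 − 208,000 = 55,700 kg; Δv = 453×9.80665×ln(4.734) = 4442.4×1.5548 ≈ 6907 m/s.
Stage 3: m₀ = 35,400 kg, m_f = 35,400 − 28,200 = 7,200 kg; Δv = 263×9.80665×ln(4.917) = 2579.1×1.5926 ≈ 4108 m/s.
Total Δv = 4596 + 6907 + 4108 = 15611 m/s.

Δv ≈ 15600 m/s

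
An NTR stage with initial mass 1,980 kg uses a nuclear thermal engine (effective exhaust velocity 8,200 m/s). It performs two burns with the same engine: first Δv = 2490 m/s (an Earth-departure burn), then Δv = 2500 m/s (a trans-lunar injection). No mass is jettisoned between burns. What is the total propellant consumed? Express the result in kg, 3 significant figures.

total propellant consumed ≈ 903 kg

After the first burn: m = 1980 × exp(−2490/8200.0) = 1980 × 0.73811 = 1,461.46 kg.
After the second burn: m = 1,461.46 × exp(−2500/8200.0) = 1,461.46 × 0.73721 = 1,077.4 kg.
Total propellant = m₀ − m_final = 1980 − 1,077.4 = 902.6 kg.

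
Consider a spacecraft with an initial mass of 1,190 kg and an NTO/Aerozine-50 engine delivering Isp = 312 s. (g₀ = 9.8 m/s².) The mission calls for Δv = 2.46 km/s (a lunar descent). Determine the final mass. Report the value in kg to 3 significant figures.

v_e = Isp · g₀ = 312 × 9.8 = 3057.6 m/s.
From the ideal rocket equation, m₀/m_f = exp(Δv / v_e) = exp(2460 / 3057.6) = exp(0.8046) = 2.2357.
m_f = m₀ / 2.2357 = 1,190 / 2.2357 = 532.272 kg.

final mass ≈ 532 kg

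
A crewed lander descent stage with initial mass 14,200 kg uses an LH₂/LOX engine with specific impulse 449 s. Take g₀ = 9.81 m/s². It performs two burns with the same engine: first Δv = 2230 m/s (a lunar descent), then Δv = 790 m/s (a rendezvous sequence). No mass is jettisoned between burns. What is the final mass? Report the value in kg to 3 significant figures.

v_e = Isp · g₀ = 449 × 9.81 = 4404.7 m/s.
After the first burn: m = 14200 × exp(−2230/4404.7) = 14200 × 0.60273 = 8,558.77 kg.
After the second burn: m = 8,558.77 × exp(−790/4404.7) = 8,558.77 × 0.83581 = 7,153.51 kg.

final mass ≈ 7150 kg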